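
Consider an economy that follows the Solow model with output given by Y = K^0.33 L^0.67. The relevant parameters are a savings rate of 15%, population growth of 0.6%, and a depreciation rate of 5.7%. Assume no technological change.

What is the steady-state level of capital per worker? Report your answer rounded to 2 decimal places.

Steady state requires s·f(k) = (n + δ)·k, i.e. s·k^α = (n + δ)·k.
Dividing both sides by k: k^(1−α) = s / (n + δ).
k^0.67 = 0.15 / (0.006 + 0.057) = 0.15 / 0.063 = 2.3810
k* = 2.3810^(1/0.67) ≈ 3.6503

k* ≈ 3.65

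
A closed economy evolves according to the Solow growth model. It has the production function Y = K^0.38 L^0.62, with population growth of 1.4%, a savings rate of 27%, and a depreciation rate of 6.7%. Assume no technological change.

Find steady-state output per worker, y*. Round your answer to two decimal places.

y* ≈ 2.09

In steady state, investment equals break-even investment: s·k^α = (n + δ)·k.
Rearranging, k^(1−α) = s / (n + δ).
k^0.62 = 0.27 / (0.014 + 0.067) = 0.27 / 0.081 = 3.3333
k* = 3.3333^(1/0.62) ≈ 6.9718
y* = (k*)^α = 6.9718^0.38 ≈ 2.0916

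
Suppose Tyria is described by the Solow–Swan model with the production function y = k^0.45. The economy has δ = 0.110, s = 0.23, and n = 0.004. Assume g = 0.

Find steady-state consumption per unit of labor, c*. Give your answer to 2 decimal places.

c* = 1.37

In steady state, investment equals break-even investment: s·k^α = (n + δ)·k.
Dividing both sides by k: k^(1−α) = s / (n + δ).
k^0.55 = 0.23 / (0.004 + 0.110) = 0.23 / 0.114 = 2.0175
k* = 2.0175^(1/0.55) ≈ 3.5827
y* = (k*)^α = 3.5827^0.45 ≈ 1.7758
c* = (1 − s)·y* = (1 − 0.23) × 1.7758 ≈ 1.3674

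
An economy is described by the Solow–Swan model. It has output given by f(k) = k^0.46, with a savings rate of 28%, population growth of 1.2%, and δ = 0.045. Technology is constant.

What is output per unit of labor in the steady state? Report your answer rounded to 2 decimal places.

Steady state requires s·f(k) = (n + δ)·k, i.e. s·k^α = (n + δ)·k.
Rearranging, k^(1−α) = s / (n + δ).
k^0.54 = 0.28 / (0.012 + 0.045) = 0.28 / 0.057 = 4.9123
k* = 4.9123^(1/0.54) ≈ 19.0615
y* = (k*)^α = 19.0615^0.46 ≈ 3.8804

y* = 3.88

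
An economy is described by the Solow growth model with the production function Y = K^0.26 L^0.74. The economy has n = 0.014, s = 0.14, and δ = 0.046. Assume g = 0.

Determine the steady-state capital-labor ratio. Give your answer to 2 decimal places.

Steady state requires s·f(k) = (n + δ)·k, i.e. s·k^α = (n + δ)·k.
Dividing both sides by k: k^(1−α) = s / (n + δ).
k^0.74 = 0.14 / (0.014 + 0.046) = 0.14 / 0.060 = 2.3333
k* = 2.3333^(1/0.74) ≈ 3.1424

k* ≈ 3.14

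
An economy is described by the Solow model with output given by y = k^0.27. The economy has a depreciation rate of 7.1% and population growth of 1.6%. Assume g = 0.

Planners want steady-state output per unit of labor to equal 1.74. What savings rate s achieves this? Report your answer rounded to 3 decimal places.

s ≈ 0.389

At the steady state, Δk = 0, so s·k^α = (n + δ)·k.
Since y* = [s/(n + δ)]^(α/(1−α)), we have s/(n + δ) = (y*)^((1−α)/α) = 1.74^2.7037 = 4.4707.
Therefore s = 4.4707 × (n + δ) = 4.4707 × 0.087 = 0.3890.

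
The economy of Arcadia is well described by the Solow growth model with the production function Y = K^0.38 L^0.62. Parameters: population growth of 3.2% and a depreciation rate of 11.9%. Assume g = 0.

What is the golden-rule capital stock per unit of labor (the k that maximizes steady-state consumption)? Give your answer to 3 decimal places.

k_gold ≈ 4.431

The golden rule sets f'(k) = n + δ, i.e. α·k^(α−1) = n + δ.
So k^(1−α) = α / (n + δ) = 0.38 / 0.151 = 2.5166.
k_gold = 2.5166^(1/0.62) ≈ 4.4307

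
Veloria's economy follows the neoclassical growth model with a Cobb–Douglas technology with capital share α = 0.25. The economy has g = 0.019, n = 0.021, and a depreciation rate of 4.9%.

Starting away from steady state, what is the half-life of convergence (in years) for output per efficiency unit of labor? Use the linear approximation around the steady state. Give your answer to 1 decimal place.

about 10.4 years

Near the steady state the convergence rate is λ = (1 − α)(n + g + δ).
λ = (1 − 0.25) × 0.089 = 0.75 × 0.089 = 0.06675
Half-life = ln 2 / λ = 0.6931 / 0.06675 ≈ 10.38 years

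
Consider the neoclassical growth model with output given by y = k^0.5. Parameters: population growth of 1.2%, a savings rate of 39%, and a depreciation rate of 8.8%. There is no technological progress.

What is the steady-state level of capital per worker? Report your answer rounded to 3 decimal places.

At the steady state, Δk = 0, so s·k^α = (n + δ)·k.
Rearranging, k^(1−α) = s / (n + δ).
k^0.5 = 0.39 / (0.012 + 0.088) = 0.39 / 0.100 = 3.9000
k* = 3.9000^(1/0.5) ≈ 15.2100

k* ≈ 15.210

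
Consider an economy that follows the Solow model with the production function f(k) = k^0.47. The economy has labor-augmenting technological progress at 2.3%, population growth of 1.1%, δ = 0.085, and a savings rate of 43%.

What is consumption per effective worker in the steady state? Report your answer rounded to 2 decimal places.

c* ≈ 1.78

Steady state requires s·f(k) = (n + g + δ)·k, i.e. s·k^α = (n + g + δ)·k.
Rearranging, k^(1−α) = s / (n + g + δ).
k^0.53 = 0.43 / (0.011 + 0.023 + 0.085) = 0.43 / 0.119 = 3.6134
k* = 3.6134^(1/0.53) ≈ 11.2894
y* = (k*)^α = 11.2894^0.47 ≈ 3.1243
c* = (1 − s)·y* = (1 − 0.43) × 3.1243 ≈ 1.7809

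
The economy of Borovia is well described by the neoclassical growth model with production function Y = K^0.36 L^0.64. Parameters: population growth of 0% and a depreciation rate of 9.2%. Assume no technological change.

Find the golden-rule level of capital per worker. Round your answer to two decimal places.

The golden rule sets f'(k) = n + δ, i.e. α·k^(α−1) = n + δ.
So k^(1−α) = α / (n + δ) = 0.36 / 0.092 = 3.9130.
k_gold = 3.9130^(1/0.64) ≈ 8.4294

k_gold ≈ 8.43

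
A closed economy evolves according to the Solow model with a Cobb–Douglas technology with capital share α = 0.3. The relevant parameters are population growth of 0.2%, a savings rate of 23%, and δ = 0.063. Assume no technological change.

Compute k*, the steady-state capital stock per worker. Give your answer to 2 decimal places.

Steady state requires s·f(k) = (n + δ)·k, i.e. s·k^α = (n + δ)·k.
Rearranging, k^(1−α) = s / (n + δ).
k^0.7 = 0.23 / (0.002 + 0.063) = 0.23 / 0.065 = 3.5385
k* = 3.5385^(1/0.7) ≈ 6.0817

k* = 6.08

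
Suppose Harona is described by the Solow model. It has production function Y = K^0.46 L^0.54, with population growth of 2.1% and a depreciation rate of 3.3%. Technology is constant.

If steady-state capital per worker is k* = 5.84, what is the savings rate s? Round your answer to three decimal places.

At the steady state, Δk = 0, so s·k^α = (n + δ)·k.
So s / (n + δ) = (k*)^(1−α) = 5.84^0.54 = 2.5934.
Therefore s = 2.5934 × (n + δ) = 2.5934 × 0.054 = 0.1400.

s ≈ 0.140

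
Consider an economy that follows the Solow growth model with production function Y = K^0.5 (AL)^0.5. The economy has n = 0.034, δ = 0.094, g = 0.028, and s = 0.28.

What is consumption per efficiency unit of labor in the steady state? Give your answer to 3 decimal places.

At the steady state, Δk = 0, so s·k^α = (n + g + δ)·k.
Dividing both sides by k: k^(1−α) = s / (n + g + δ).
k^0.5 = 0.28 / (0.034 + 0.028 + 0.094) = 0.28 / 0.156 = 1.7949
k* = 1.7949^(1/0.5) ≈ 3.2217
y* = (k*)^α = 3.2217^0.5 ≈ 1.7949
c* = (1 − s)·y* = (1 − 0.28) × 1.7949 ≈ 1.2923

c* ≈ 1.292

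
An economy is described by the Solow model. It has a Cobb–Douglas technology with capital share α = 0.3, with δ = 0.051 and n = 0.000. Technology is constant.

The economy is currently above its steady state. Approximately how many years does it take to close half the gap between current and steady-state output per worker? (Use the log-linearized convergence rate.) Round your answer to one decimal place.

Near the steady state the convergence rate is λ = (1 − α)(n + δ).
λ = (1 − 0.3) × 0.051 = 0.7 × 0.051 = 0.0357
Half-life = ln 2 / λ = 0.6931 / 0.0357 ≈ 19.41 years

about 19.4 years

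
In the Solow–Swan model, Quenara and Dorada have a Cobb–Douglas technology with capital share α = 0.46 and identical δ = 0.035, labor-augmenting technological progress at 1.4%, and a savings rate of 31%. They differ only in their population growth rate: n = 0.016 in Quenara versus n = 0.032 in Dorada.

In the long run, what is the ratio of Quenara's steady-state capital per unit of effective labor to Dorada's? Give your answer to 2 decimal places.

k*_Q / k*_D ≈ 1.50

Steady-state k* = [s/(n + g + δ)]^(1/(1−α)), so the ratio is [ (s_Q/(n + g + δ)_Q) / (s_D/(n + g + δ)_D) ]^1.8519.
s_Q/(n + g + δ)_Q = 0.31/0.065 = 4.7692; s_D/(n + g + δ)_D = 0.31/0.081 = 3.8272.
Ratio = (4.7692/3.8272)^1.8519 = 1.2461^1.8519 ≈ 1.5030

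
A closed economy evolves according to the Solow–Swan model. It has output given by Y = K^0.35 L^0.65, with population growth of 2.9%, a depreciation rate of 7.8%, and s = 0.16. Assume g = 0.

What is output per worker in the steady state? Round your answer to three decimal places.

In steady state, investment equals break-even investment: s·k^α = (n + δ)·k.
Rearranging, k^(1−α) = s / (n + δ).
k^0.65 = 0.16 / (0.029 + 0.078) = 0.16 / 0.107 = 1.4953
k* = 1.4953^(1/0.65) ≈ 1.8570
y* = (k*)^α = 1.8570^0.35 ≈ 1.2419

y* ≈ 1.242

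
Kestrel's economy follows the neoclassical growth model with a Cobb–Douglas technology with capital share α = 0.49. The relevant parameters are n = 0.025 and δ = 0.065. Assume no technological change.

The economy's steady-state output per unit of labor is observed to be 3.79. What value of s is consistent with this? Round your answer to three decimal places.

s ≈ 0.360

At the steady state, Δk = 0, so s·k^α = (n + δ)·k.
Since y* = [s/(n + δ)]^(α/(1−α)), we have s/(n + δ) = (y*)^((1−α)/α) = 3.79^1.0408 = 4.0017.
Therefore s = 4.0017 × (n + δ) = 4.0017 × 0.090 = 0.3602.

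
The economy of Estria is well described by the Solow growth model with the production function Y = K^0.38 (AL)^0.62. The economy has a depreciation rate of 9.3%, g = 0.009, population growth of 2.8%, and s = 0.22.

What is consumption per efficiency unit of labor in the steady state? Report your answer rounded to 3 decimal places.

c* = 1.077

At the steady state, Δk = 0, so s·k^α = (n + g + δ)·k.
Rearranging, k^(1−α) = s / (n + g + δ).
k^0.62 = 0.22 / (0.028 + 0.009 + 0.093) = 0.22 / 0.130 = 1.6923
k* = 1.6923^(1/0.62) ≈ 2.3362
y* = (k*)^α = 2.3362^0.38 ≈ 1.3805
c* = (1 − s)·y* = (1 − 0.22) × 1.3805 ≈ 1.0768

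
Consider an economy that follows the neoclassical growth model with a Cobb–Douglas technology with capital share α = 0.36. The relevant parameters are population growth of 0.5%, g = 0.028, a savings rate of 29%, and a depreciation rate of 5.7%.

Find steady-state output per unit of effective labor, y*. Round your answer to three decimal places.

In steady state, investment equals break-even investment: s·k^α = (n + g + δ)·k.
Dividing both sides by k: k^(1−α) = s / (n + g + δ).
k^0.64 = 0.29 / (0.005 + 0.028 + 0.057) = 0.29 / 0.090 = 3.2222
k* = 3.2222^(1/0.64) ≈ 6.2228
y* = (k*)^α = 6.2228^0.36 ≈ 1.9312

y* = 1.931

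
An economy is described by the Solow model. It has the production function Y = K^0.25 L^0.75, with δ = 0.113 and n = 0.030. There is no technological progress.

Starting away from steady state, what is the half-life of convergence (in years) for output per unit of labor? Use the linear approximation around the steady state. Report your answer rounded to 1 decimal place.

Near the steady state the convergence rate is λ = (1 − α)(n + δ).
λ = (1 − 0.25) × 0.143 = 0.75 × 0.143 = 0.10725
Half-life = ln 2 / λ = 0.6931 / 0.10725 ≈ 6.46 years

half-life ≈ 6.5 years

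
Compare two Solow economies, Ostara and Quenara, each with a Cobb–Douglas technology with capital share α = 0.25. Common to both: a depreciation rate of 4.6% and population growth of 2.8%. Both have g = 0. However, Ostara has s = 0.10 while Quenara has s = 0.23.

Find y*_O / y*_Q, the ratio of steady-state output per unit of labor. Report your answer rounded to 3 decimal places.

Steady-state y* = [s/(n + δ)]^(α/(1−α)), so the ratio is [ (s_O/(n + δ)_O) / (s_Q/(n + δ)_Q) ]^0.3333.
s_O/(n + δ)_O = 0.10/0.074 = 1.3514; s_Q/(n + δ)_Q = 0.23/0.074 = 3.1081.
Ratio = (1.3514/3.1081)^0.3333 = 0.4348^0.3333 ≈ 0.7576

y*_O / y*_Q ≈ 0.758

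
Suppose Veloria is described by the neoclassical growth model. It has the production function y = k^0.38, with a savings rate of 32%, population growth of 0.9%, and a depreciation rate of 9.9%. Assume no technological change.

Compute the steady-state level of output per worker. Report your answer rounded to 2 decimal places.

y* = 1.95

At the steady state, Δk = 0, so s·k^α = (n + δ)·k.
Rearranging, k^(1−α) = s / (n + δ).
k^0.62 = 0.32 / (0.009 + 0.099) = 0.32 / 0.108 = 2.9630
k* = 2.9630^(1/0.62) ≈ 5.7658
y* = (k*)^α = 5.7658^0.38 ≈ 1.9459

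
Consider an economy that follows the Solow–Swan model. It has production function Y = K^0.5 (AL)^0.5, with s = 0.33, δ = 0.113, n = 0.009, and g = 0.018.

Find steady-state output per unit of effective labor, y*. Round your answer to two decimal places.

y* ≈ 2.36

Steady state requires s·f(k) = (n + g + δ)·k, i.e. s·k^α = (n + g + δ)·k.
Dividing both sides by k: k^(1−α) = s / (n + g + δ).
k^0.5 = 0.33 / (0.009 + 0.018 + 0.113) = 0.33 / 0.140 = 2.3571
k* = 2.3571^(1/0.5) ≈ 5.5559
y* = (k*)^α = 5.5559^0.5 ≈ 2.3571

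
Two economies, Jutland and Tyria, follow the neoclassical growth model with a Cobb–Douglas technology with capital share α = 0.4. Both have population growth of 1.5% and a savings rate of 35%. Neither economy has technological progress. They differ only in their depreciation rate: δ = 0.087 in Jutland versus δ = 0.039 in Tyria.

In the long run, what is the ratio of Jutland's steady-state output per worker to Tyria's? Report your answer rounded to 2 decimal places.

y*_J / y*_T ≈ 0.65

Steady-state y* = [s/(n + δ)]^(α/(1−α)), so the ratio is [ (s_J/(n + δ)_J) / (s_T/(n + δ)_T) ]^0.6667.
s_J/(n + δ)_J = 0.35/0.102 = 3.4314; s_T/(n + δ)_T = 0.35/0.054 = 6.4815.
Ratio = (3.4314/6.4815)^0.6667 = 0.5294^0.6667 ≈ 0.6544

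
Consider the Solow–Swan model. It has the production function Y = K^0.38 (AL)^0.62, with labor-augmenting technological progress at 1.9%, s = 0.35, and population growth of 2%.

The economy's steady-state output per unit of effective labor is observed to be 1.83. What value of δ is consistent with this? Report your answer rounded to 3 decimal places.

δ ≈ 0.092

In steady state, investment equals break-even investment: s·k^α = (n + g + δ)·k.
Since y* = [s/(n + g + δ)]^(α/(1−α)), we have s/(n + g + δ) = (y*)^((1−α)/α) = 1.83^1.6316 = 2.6805.
Therefore n + g + δ = s / 2.6805 = 0.35 / 2.6805 = 0.1306, so δ = 0.1306 − 0.039 = 0.0916.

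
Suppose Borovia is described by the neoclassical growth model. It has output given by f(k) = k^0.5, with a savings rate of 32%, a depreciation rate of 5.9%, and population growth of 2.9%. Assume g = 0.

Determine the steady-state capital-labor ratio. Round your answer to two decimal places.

At the steady state, Δk = 0, so s·k^α = (n + δ)·k.
Dividing both sides by k: k^(1−α) = s / (n + δ).
k^0.5 = 0.32 / (0.029 + 0.059) = 0.32 / 0.088 = 3.6364
k* = 3.6364^(1/0.5) ≈ 13.2234

k* ≈ 13.22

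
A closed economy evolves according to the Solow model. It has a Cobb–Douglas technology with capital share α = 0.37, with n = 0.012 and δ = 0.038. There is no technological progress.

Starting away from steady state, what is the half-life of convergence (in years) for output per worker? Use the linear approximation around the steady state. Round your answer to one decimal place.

half-life ≈ 22.0 years

Near the steady state the convergence rate is λ = (1 − α)(n + δ).
λ = (1 − 0.37) × 0.050 = 0.63 × 0.050 = 0.0315
Half-life = ln 2 / λ = 0.6931 / 0.0315 ≈ 22.00 years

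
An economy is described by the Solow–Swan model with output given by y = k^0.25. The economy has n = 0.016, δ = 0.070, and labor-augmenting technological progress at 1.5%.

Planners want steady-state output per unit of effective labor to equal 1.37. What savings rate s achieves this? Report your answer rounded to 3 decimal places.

s ≈ 0.260

At the steady state, Δk = 0, so s·k^α = (n + g + δ)·k.
Since y* = [s/(n + g + δ)]^(α/(1−α)), we have s/(n + g + δ) = (y*)^((1−α)/α) = 1.37^3 = 2.5714.
Therefore s = 2.5714 × (n + g + δ) = 2.5714 × 0.101 = 0.2597.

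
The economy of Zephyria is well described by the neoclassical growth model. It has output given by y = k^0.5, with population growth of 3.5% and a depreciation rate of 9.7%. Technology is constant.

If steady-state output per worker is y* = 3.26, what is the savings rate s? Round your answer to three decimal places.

Steady state requires s·f(k) = (n + δ)·k, i.e. s·k^α = (n + δ)·k.
Since y* = [s/(n + δ)]^(α/(1−α)), we have s/(n + δ) = (y*)^((1−α)/α) = 3.26^1 = 3.2600.
Therefore s = 3.2600 × (n + δ) = 3.2600 × 0.132 = 0.4303.

s ≈ 0.430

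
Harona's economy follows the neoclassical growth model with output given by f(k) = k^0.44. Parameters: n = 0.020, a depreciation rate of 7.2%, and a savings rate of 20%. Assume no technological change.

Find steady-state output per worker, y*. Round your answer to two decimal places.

In steady state, investment equals break-even investment: s·k^α = (n + δ)·k.
Dividing both sides by k: k^(1−α) = s / (n + δ).
k^0.56 = 0.20 / (0.020 + 0.072) = 0.20 / 0.092 = 2.1739
k* = 2.1739^(1/0.56) ≈ 4.0014
y* = (k*)^α = 4.0014^0.44 ≈ 1.8407

y* ≈ 1.84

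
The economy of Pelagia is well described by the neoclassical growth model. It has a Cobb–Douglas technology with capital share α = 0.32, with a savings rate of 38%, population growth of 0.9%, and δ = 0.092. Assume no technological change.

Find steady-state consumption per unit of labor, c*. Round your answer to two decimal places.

Steady state requires s·f(k) = (n + δ)·k, i.e. s·k^α = (n + δ)·k.
Rearranging, k^(1−α) = s / (n + δ).
k^0.68 = 0.38 / (0.009 + 0.092) = 0.38 / 0.101 = 3.7624
k* = 3.7624^(1/0.68) ≈ 7.0189
y* = (k*)^α = 7.0189^0.32 ≈ 1.8655
c* = (1 − s)·y* = (1 − 0.38) × 1.8655 ≈ 1.1566

c* = 1.16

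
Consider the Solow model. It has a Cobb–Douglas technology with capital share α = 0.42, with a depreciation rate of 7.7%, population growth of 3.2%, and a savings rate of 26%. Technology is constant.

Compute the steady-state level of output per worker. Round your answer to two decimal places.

Steady state requires s·f(k) = (n + δ)·k, i.e. s·k^α = (n + δ)·k.
Dividing both sides by k: k^(1−α) = s / (n + δ).
k^0.58 = 0.26 / (0.032 + 0.077) = 0.26 / 0.109 = 2.3853
k* = 2.3853^(1/0.58) ≈ 4.4765
y* = (k*)^α = 4.4765^0.42 ≈ 1.8767

y* ≈ 1.88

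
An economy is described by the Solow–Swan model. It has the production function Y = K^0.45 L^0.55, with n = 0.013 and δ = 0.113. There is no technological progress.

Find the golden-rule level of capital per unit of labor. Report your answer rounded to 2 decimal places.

The golden rule sets f'(k) = n + δ, i.e. α·k^(α−1) = n + δ.
So k^(1−α) = α / (n + δ) = 0.45 / 0.126 = 3.5714.
k_gold = 3.5714^(1/0.55) ≈ 10.1195

k_gold ≈ 10.12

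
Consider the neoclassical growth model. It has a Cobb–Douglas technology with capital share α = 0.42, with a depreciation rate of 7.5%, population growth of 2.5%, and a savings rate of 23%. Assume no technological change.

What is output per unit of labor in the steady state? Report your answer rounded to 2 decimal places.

y* ≈ 1.83

In steady state, investment equals break-even investment: s·k^α = (n + δ)·k.
Rearranging, k^(1−α) = s / (n + δ).
k^0.58 = 0.23 / (0.025 + 0.075) = 0.23 / 0.100 = 2.3000
k* = 2.3000^(1/0.58) ≈ 4.2041
y* = (k*)^α = 4.2041^0.42 ≈ 1.8279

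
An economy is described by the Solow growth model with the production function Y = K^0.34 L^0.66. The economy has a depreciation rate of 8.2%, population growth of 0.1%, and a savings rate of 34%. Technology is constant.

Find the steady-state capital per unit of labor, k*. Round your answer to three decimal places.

k* = 8.470

Steady state requires s·f(k) = (n + δ)·k, i.e. s·k^α = (n + δ)·k.
Dividing both sides by k: k^(1−α) = s / (n + δ).
k^0.66 = 0.34 / (0.001 + 0.082) = 0.34 / 0.083 = 4.0964
k* = 4.0964^(1/0.66) ≈ 8.4700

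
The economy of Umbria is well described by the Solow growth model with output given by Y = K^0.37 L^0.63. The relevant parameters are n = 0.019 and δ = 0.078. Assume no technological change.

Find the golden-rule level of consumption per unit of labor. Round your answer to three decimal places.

c_gold ≈ 1.383

At the golden rule, f'(k) = n + δ, so α·k^(α−1) = n + δ and k_gold = (α/(n + δ))^(1/(1−α)).
k_gold = (0.37/0.097)^(1/0.63) = 3.8144^1.5873 ≈ 8.3733
c_gold = f(k_gold) − (n + δ)·k_gold = 2.1952 − 0.097×8.3733 ≈ 1.3830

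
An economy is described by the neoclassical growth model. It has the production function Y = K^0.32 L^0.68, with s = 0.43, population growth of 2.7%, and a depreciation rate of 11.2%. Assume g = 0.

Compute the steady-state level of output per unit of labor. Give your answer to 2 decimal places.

At the steady state, Δk = 0, so s·k^α = (n + δ)·k.
Dividing both sides by k: k^(1−α) = s / (n + δ).
k^0.68 = 0.43 / (0.027 + 0.112) = 0.43 / 0.139 = 3.0935
k* = 3.0935^(1/0.68) ≈ 5.2632
y* = (k*)^α = 5.2632^0.32 ≈ 1.7014

y* = 1.70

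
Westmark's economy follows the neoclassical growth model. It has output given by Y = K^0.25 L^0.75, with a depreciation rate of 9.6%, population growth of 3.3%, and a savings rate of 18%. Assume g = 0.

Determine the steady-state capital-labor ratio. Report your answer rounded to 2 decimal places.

k* ≈ 1.56

In steady state, investment equals break-even investment: s·k^α = (n + δ)·k.
Dividing both sides by k: k^(1−α) = s / (n + δ).
k^0.75 = 0.18 / (0.033 + 0.096) = 0.18 / 0.129 = 1.3953
k* = 1.3953^(1/0.75) ≈ 1.5592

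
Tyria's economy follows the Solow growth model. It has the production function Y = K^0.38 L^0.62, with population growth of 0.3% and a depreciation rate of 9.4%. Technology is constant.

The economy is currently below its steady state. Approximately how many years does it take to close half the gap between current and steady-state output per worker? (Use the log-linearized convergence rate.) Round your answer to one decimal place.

t_½ ≈ 11.5 years

Near the steady state the convergence rate is λ = (1 − α)(n + δ).
λ = (1 − 0.38) × 0.097 = 0.62 × 0.097 = 0.06014
Half-life = ln 2 / λ = 0.6931 / 0.06014 ≈ 11.52 years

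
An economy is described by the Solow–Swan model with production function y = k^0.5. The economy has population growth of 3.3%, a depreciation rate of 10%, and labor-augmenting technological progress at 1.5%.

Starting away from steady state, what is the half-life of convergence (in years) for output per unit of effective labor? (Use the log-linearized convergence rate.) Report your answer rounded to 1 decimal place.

Near the steady state the convergence rate is λ = (1 − α)(n + g + δ).
λ = (1 − 0.5) × 0.148 = 0.5 × 0.148 = 0.0740
Half-life = ln 2 / λ = 0.6931 / 0.0740 ≈ 9.37 years

half-life ≈ 9.4 years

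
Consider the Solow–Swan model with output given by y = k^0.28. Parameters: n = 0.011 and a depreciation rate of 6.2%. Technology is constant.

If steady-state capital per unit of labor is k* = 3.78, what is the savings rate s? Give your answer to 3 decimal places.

In steady state, investment equals break-even investment: s·k^α = (n + δ)·k.
So s / (n + δ) = (k*)^(1−α) = 3.78^0.72 = 2.6049.
Therefore s = 2.6049 × (n + δ) = 2.6049 × 0.073 = 0.1902.

s ≈ 0.190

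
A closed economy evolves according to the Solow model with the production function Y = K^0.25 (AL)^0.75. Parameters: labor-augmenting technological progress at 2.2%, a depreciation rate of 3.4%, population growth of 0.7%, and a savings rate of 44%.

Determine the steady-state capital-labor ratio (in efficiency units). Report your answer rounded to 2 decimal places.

In steady state, investment equals break-even investment: s·k^α = (n + g + δ)·k.
Rearranging, k^(1−α) = s / (n + g + δ).
k^0.75 = 0.44 / (0.007 + 0.022 + 0.034) = 0.44 / 0.063 = 6.9841
k* = 6.9841^(1/0.75) ≈ 13.3500

k* = 13.35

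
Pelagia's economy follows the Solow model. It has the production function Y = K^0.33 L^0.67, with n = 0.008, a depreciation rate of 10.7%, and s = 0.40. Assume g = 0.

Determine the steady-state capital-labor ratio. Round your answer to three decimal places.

In steady state, investment equals break-even investment: s·k^α = (n + δ)·k.
Dividing both sides by k: k^(1−α) = s / (n + δ).
k^0.67 = 0.40 / (0.008 + 0.107) = 0.40 / 0.115 = 3.4783
k* = 3.4783^(1/0.67) ≈ 6.4270

k* = 6.427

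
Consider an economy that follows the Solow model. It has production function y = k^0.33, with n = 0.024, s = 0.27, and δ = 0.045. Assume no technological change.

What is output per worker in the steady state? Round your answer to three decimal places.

y* ≈ 1.958

In steady state, investment equals break-even investment: s·k^α = (n + δ)·k.
Rearranging, k^(1−α) = s / (n + δ).
k^0.67 = 0.27 / (0.024 + 0.045) = 0.27 / 0.069 = 3.9130
k* = 3.9130^(1/0.67) ≈ 7.6620
y* = (k*)^α = 7.6620^0.33 ≈ 1.9581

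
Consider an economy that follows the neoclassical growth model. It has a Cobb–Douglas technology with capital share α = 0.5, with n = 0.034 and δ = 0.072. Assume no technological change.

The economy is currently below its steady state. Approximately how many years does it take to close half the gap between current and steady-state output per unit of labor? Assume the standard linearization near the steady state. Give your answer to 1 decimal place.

t_½ ≈ 13.1 years

Near the steady state the convergence rate is λ = (1 − α)(n + δ).
λ = (1 − 0.5) × 0.106 = 0.5 × 0.106 = 0.0530
Half-life = ln 2 / λ = 0.6931 / 0.0530 ≈ 13.08 years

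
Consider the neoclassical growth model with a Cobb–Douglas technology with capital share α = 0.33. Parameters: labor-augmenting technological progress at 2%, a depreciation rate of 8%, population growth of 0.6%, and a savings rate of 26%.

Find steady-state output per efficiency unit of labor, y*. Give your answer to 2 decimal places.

y* ≈ 1.56

In steady state, investment equals break-even investment: s·k^α = (n + g + δ)·k.
Dividing both sides by k: k^(1−α) = s / (n + g + δ).
k^0.67 = 0.26 / (0.006 + 0.020 + 0.080) = 0.26 / 0.106 = 2.4528
k* = 2.4528^(1/0.67) ≈ 3.8158
y* = (k*)^α = 3.8158^0.33 ≈ 1.5557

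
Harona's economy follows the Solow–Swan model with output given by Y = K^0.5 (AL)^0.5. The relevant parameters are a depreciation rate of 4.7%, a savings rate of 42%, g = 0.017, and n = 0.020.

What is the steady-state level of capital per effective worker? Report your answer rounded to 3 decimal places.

Steady state requires s·f(k) = (n + g + δ)·k, i.e. s·k^α = (n + g + δ)·k.
Dividing both sides by k: k^(1−α) = s / (n + g + δ).
k^0.5 = 0.42 / (0.020 + 0.017 + 0.047) = 0.42 / 0.084 = 5.0000
k* = 5.0000^(1/0.5) ≈ 25.0000

k* = 25.000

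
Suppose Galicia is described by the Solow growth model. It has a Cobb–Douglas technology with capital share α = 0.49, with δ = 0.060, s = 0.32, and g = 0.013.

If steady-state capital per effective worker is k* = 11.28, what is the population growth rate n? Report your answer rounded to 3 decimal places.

At the steady state, Δk = 0, so s·k^α = (n + g + δ)·k.
So s / (n + g + δ) = (k*)^(1−α) = 11.28^0.51 = 3.4409.
Therefore n + g + δ = s / 3.4409 = 0.32 / 3.4409 = 0.0930, so n = 0.0930 − 0.073 = 0.0200.

n ≈ 0.020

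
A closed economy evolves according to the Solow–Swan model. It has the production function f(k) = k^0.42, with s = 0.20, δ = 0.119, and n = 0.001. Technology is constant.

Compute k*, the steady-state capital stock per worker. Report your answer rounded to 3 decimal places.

k* ≈ 2.413

At the steady state, Δk = 0, so s·k^α = (n + δ)·k.
Rearranging, k^(1−α) = s / (n + δ).
k^0.58 = 0.20 / (0.001 + 0.119) = 0.20 / 0.120 = 1.6667
k* = 1.6667^(1/0.58) ≈ 2.4128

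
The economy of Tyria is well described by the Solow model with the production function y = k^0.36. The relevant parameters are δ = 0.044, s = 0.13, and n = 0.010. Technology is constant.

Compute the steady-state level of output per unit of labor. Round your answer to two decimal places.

y* = 1.64

At the steady state, Δk = 0, so s·k^α = (n + δ)·k.
Dividing both sides by k: k^(1−α) = s / (n + δ).
k^0.64 = 0.13 / (0.010 + 0.044) = 0.13 / 0.054 = 2.4074
k* = 2.4074^(1/0.64) ≈ 3.9461
y* = (k*)^α = 3.9461^0.36 ≈ 1.6392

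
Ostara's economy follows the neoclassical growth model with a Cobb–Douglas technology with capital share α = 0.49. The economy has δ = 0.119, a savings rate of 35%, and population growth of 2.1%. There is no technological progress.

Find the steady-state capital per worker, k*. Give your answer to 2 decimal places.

k* ≈ 6.03

In steady state, investment equals break-even investment: s·k^α = (n + δ)·k.
Dividing both sides by k: k^(1−α) = s / (n + δ).
k^0.51 = 0.35 / (0.021 + 0.119) = 0.35 / 0.140 = 2.5000
k* = 2.5000^(1/0.51) ≈ 6.0294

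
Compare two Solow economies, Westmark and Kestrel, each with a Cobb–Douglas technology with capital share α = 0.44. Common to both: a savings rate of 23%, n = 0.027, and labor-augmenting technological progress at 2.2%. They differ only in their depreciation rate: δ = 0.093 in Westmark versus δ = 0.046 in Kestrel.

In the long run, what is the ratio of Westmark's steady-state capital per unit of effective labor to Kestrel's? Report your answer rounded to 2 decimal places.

Steady-state k* = [s/(n + g + δ)]^(1/(1−α)), so the ratio is [ (s_W/(n + g + δ)_W) / (s_K/(n + g + δ)_K) ]^1.7857.
s_W/(n + g + δ)_W = 0.23/0.142 = 1.6197; s_K/(n + g + δ)_K = 0.23/0.095 = 2.4211.
Ratio = (1.6197/2.4211)^1.7857 = 0.6690^1.7857 ≈ 0.4878

k*_W / k*_K ≈ 0.49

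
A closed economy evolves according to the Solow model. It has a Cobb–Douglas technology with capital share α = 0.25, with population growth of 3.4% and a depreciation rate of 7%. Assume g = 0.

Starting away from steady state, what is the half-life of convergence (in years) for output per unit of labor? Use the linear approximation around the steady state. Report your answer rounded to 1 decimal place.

Near the steady state the convergence rate is λ = (1 − α)(n + δ).
λ = (1 − 0.25) × 0.104 = 0.75 × 0.104 = 0.0780
Half-life = ln 2 / λ = 0.6931 / 0.0780 ≈ 8.89 years

half-life ≈ 8.9 years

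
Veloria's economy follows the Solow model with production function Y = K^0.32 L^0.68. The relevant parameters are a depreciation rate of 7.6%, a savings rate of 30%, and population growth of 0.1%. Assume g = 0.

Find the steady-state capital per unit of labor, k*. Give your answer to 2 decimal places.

k* ≈ 7.39

In steady state, investment equals break-even investment: s·k^α = (n + δ)·k.
Dividing both sides by k: k^(1−α) = s / (n + δ).
k^0.68 = 0.30 / (0.001 + 0.076) = 0.30 / 0.077 = 3.8961
k* = 3.8961^(1/0.68) ≈ 7.3888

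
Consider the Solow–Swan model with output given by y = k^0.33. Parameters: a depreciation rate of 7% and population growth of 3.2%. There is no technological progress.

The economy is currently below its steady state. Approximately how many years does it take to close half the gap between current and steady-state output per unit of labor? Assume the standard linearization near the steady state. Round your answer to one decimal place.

about 10.1 years

Near the steady state the convergence rate is λ = (1 − α)(n + δ).
λ = (1 − 0.33) × 0.102 = 0.67 × 0.102 = 0.06834
Half-life = ln 2 / λ = 0.6931 / 0.06834 ≈ 10.14 years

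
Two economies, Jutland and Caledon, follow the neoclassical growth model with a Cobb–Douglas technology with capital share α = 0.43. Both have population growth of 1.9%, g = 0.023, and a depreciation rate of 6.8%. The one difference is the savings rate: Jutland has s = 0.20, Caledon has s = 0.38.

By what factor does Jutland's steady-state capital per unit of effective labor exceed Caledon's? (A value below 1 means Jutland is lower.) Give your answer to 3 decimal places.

k*_J / k*_C ≈ 0.324

Steady-state k* = [s/(n + g + δ)]^(1/(1−α)), so the ratio is [ (s_J/(n + g + δ)_J) / (s_C/(n + g + δ)_C) ]^1.7544.
s_J/(n + g + δ)_J = 0.20/0.110 = 1.8182; s_C/(n + g + δ)_C = 0.38/0.110 = 3.4545.
Ratio = (1.8182/3.4545)^1.7544 = 0.5263^1.7544 ≈ 0.3243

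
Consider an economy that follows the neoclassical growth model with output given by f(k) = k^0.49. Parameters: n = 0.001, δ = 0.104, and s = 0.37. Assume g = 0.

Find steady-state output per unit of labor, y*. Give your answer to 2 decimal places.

y* ≈ 3.35

In steady state, investment equals break-even investment: s·k^α = (n + δ)·k.
Rearranging, k^(1−α) = s / (n + δ).
k^0.51 = 0.37 / (0.001 + 0.104) = 0.37 / 0.105 = 3.5238
k* = 3.5238^(1/0.51) ≈ 11.8187
y* = (k*)^α = 11.8187^0.49 ≈ 3.3540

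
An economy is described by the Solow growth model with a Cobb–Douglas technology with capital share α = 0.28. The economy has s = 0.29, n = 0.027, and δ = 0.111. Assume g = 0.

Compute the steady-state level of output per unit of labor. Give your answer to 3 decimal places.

y* = 1.335

Steady state requires s·f(k) = (n + δ)·k, i.e. s·k^α = (n + δ)·k.
Dividing both sides by k: k^(1−α) = s / (n + δ).
k^0.72 = 0.29 / (0.027 + 0.111) = 0.29 / 0.138 = 2.1014
k* = 2.1014^(1/0.72) ≈ 2.8050
y* = (k*)^α = 2.8050^0.28 ≈ 1.3348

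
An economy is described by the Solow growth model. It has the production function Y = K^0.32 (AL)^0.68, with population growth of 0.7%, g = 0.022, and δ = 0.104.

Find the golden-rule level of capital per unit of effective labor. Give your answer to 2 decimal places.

k_gold ≈ 3.64

The golden rule sets f'(k) = n + g + δ, i.e. α·k^(α−1) = n + g + δ.
So k^(1−α) = α / (n + g + δ) = 0.32 / 0.133 = 2.4060.
k_gold = 2.4060^(1/0.68) ≈ 3.6369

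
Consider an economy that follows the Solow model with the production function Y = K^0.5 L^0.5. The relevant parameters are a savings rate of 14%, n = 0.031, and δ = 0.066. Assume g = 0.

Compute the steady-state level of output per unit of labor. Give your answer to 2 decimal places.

In steady state, investment equals break-even investment: s·k^α = (n + δ)·k.
Rearranging, k^(1−α) = s / (n + δ).
k^0.5 = 0.14 / (0.031 + 0.066) = 0.14 / 0.097 = 1.4433
k* = 1.4433^(1/0.5) ≈ 2.0831
y* = (k*)^α = 2.0831^0.5 ≈ 1.4433

y* ≈ 1.44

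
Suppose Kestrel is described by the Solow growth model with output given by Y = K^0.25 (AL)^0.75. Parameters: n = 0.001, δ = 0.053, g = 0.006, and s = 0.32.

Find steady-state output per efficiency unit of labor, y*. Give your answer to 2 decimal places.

y* = 1.75

In steady state, investment equals break-even investment: s·k^α = (n + g + δ)·k.
Rearranging, k^(1−α) = s / (n + g + δ).
k^0.75 = 0.32 / (0.001 + 0.006 + 0.053) = 0.32 / 0.060 = 5.3333
k* = 5.3333^(1/0.75) ≈ 9.3181
y* = (k*)^α = 9.3181^0.25 ≈ 1.7472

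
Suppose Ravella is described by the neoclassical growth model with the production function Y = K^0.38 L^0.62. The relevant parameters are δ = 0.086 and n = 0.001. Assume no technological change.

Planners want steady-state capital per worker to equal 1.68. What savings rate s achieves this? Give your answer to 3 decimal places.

Steady state requires s·f(k) = (n + δ)·k, i.e. s·k^α = (n + δ)·k.
So s / (n + δ) = (k*)^(1−α) = 1.68^0.62 = 1.3794.
Therefore s = 1.3794 × (n + δ) = 1.3794 × 0.087 = 0.1200.

s ≈ 0.120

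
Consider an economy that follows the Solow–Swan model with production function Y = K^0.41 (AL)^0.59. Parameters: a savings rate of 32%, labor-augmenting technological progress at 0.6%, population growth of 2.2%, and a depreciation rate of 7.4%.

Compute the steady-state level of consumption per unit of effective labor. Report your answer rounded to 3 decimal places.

c* = 1.505

In steady state, investment equals break-even investment: s·k^α = (n + g + δ)·k.
Rearranging, k^(1−α) = s / (n + g + δ).
k^0.59 = 0.32 / (0.022 + 0.006 + 0.074) = 0.32 / 0.102 = 3.1373
k* = 3.1373^(1/0.59) ≈ 6.9442
y* = (k*)^α = 6.9442^0.41 ≈ 2.2134
c* = (1 − s)·y* = (1 − 0.32) × 2.2134 ≈ 1.5051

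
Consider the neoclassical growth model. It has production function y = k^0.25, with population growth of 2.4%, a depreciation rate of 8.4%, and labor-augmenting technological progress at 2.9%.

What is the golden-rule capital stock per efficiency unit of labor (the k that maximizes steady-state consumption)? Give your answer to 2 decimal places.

The golden rule sets f'(k) = n + g + δ, i.e. α·k^(α−1) = n + g + δ.
So k^(1−α) = α / (n + g + δ) = 0.25 / 0.137 = 1.8248.
k_gold = 1.8248^(1/0.75) ≈ 2.2299

k_gold ≈ 2.23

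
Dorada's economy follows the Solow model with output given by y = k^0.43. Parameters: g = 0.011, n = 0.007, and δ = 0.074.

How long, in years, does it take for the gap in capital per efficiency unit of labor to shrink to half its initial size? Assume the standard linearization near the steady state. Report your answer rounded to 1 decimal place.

Near the steady state the convergence rate is λ = (1 − α)(n + g + δ).
λ = (1 − 0.43) × 0.092 = 0.57 × 0.092 = 0.05244
Half-life = ln 2 / λ = 0.6931 / 0.05244 ≈ 13.22 years

about 13.2 years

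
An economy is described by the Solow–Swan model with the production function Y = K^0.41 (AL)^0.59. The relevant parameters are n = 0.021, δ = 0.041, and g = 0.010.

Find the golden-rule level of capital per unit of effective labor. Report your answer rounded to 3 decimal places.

The golden rule sets f'(k) = n + g + δ, i.e. α·k^(α−1) = n + g + δ.
So k^(1−α) = α / (n + g + δ) = 0.41 / 0.072 = 5.6944.
k_gold = 5.6944^(1/0.59) ≈ 19.0731

k_gold ≈ 19.073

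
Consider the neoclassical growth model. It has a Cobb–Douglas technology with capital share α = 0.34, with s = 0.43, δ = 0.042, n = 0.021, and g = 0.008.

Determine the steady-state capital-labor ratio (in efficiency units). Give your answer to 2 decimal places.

Steady state requires s·f(k) = (n + g + δ)·k, i.e. s·k^α = (n + g + δ)·k.
Rearranging, k^(1−α) = s / (n + g + δ).
k^0.66 = 0.43 / (0.021 + 0.008 + 0.042) = 0.43 / 0.071 = 6.0563
k* = 6.0563^(1/0.66) ≈ 15.3166

k* ≈ 15.32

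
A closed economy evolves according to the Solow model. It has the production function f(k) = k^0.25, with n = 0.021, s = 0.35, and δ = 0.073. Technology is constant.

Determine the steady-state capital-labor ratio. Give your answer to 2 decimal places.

Steady state requires s·f(k) = (n + δ)·k, i.e. s·k^α = (n + δ)·k.
Rearranging, k^(1−α) = s / (n + δ).
k^0.75 = 0.35 / (0.021 + 0.073) = 0.35 / 0.094 = 3.7234
k* = 3.7234^(1/0.75) ≈ 5.7710

k* ≈ 5.77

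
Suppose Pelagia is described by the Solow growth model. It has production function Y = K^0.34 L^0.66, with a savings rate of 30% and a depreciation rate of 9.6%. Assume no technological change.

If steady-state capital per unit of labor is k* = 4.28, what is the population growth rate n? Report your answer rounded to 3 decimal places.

In steady state, investment equals break-even investment: s·k^α = (n + δ)·k.
So s / (n + δ) = (k*)^(1−α) = 4.28^0.66 = 2.6107.
Therefore n + δ = s / 2.6107 = 0.30 / 2.6107 = 0.1149, so n = 0.1149 − 0.096 = 0.0189.

n ≈ 0.019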